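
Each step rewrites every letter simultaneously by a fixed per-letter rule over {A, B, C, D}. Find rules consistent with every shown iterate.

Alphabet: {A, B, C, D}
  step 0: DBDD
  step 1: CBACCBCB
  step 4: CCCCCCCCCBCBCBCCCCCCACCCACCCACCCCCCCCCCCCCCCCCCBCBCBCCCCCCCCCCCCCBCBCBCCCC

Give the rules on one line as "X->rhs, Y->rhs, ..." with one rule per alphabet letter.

A->DDD, B->AC, C->CC, D->CB

  step 0 ⇒ step 1: DBDD ⇒ CB·AC·CB·CB
    B ↦ AC
    D ↦ CB
    A ↦ DDD  (constrained at step 1)
    C ↦ CC  (constrained at step 1)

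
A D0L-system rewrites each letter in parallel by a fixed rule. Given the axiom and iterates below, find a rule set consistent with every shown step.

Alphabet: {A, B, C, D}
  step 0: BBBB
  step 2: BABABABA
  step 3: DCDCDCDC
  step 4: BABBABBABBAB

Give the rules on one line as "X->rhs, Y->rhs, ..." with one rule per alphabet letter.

A->C, B->D, C->B, D->BA

  step 3 ⇒ step 4: DCDCDCDC ⇒ BA·B·BA·B·BA·B·BA·B
    C ↦ B
    D ↦ BA
  step 2 ⇒ step 3: BABABABA ⇒ D·C·D·C·D·C·D·C
    A ↦ C
  step 2 ⇒ step 3: BABABABA ⇒ D·C·D·C·D·C·D·C
    B ↦ D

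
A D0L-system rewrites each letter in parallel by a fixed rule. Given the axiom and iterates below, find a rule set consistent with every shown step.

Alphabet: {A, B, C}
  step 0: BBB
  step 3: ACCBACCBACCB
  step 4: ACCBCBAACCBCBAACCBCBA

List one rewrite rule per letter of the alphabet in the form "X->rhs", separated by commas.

A->AC, B->A, C->CB

  step 3 ⇒ step 4: ACCBACCBACCB ⇒ AC·CB·CB·A·AC·CB·CB·A·AC·CB·CB·A
    A ↦ AC
    B ↦ A
    C ↦ CB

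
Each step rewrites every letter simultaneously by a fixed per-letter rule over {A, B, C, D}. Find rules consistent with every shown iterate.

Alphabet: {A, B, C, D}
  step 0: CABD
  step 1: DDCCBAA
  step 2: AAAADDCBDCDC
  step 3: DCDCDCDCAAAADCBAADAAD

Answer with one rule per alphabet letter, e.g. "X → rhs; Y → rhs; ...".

  step 2 ⇒ step 3: AAAADDCBDCDC ⇒ DC·DC·DC·DC·AA·AA·D·CB·AA·D·AA·D
    A ↦ DC
    B ↦ CB
    C ↦ D
    D ↦ AA

A->DC, B->CB, C->D, D->AA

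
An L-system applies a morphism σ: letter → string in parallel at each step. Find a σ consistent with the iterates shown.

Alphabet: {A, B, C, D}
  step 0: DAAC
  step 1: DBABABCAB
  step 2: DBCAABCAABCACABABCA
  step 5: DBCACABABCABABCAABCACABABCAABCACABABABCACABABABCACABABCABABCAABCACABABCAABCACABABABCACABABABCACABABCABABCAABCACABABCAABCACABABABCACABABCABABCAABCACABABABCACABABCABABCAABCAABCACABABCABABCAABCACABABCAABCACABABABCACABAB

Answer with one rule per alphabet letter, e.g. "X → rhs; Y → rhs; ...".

A->AB, B->CA, C->CAB, D->DB

  step 1 ⇒ step 2: DBABABCAB ⇒ DB·CA·AB·CA·AB·CA·CAB·AB·CA
    A ↦ AB
    B ↦ CA
    C ↦ CAB
    D ↦ DB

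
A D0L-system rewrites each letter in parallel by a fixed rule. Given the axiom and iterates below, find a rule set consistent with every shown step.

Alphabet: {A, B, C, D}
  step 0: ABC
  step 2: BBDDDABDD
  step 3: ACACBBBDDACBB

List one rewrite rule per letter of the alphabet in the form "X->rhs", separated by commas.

  step 2 ⇒ step 3: BBDDDABDD ⇒ AC·AC·B·B·B·DD·AC·B·B
    A ↦ DD
    B ↦ AC
    D ↦ B
    C ↦ DA  (constrained at step 0)

A->DD, B->AC, C->DA, D->B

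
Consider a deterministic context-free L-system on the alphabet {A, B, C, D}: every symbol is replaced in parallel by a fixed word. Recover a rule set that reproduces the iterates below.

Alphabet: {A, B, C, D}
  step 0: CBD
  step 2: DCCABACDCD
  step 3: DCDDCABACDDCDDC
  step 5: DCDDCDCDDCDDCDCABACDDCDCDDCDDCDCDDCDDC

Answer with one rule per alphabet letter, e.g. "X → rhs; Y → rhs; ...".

A->C, B->ABA, C->D, D->DC

  step 2 ⇒ step 3: DCCABACDCD ⇒ DC·D·D·C·ABA·C·D·DC·D·DC
    A ↦ C
    B ↦ ABA
    C ↦ D
    D ↦ DC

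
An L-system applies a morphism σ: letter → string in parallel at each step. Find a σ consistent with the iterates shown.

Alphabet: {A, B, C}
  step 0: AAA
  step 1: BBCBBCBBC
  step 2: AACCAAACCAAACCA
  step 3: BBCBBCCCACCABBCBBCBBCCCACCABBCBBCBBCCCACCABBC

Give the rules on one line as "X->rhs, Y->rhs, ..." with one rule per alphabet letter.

A->BBC, B->A, C->CCA

  step 2 ⇒ step 3: AACCAAACCAAACCA ⇒ BBC·BBC·CCA·CCA·BBC·BBC·BBC·CCA·CCA·BBC·BBC·BBC·CCA·CCA·BBC
    A ↦ BBC
    C ↦ CCA
  step 1 ⇒ step 2: BBCBBCBBC ⇒ A·A·CCA·A·A·CCA·A·A·CCA
    B ↦ A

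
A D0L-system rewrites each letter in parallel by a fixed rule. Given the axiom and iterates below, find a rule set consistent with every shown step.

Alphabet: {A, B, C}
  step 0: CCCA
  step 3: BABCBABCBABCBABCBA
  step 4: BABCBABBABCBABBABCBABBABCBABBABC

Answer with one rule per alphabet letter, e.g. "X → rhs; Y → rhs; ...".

A->BC, B->BA, C->B

  step 3 ⇒ step 4: BABCBABCBABCBABCBA ⇒ BA·BC·BA·B·BA·BC·BA·B·BA·BC·BA·B·BA·BC·BA·B·BA·BC
    A ↦ BC
    B ↦ BA
    C ↦ B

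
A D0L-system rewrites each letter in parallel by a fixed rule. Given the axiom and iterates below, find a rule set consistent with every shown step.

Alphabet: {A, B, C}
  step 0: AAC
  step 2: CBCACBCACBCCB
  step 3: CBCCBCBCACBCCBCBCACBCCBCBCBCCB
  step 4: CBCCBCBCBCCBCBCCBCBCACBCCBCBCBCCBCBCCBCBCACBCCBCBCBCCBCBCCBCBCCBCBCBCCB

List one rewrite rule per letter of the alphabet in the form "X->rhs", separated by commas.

  step 3 ⇒ step 4: CBCCBCBCACBCCBCBCACBCCBCBCBCCB ⇒ CB·CCB·CB·CB·CCB·CB·CCB·CB·CA·CB·CCB·CB·CB·CCB·CB·CCB·CB·CA·CB·CCB·CB·CB·CCB·CB·CCB·CB·CCB·CB·CB·CCB
    A ↦ CA
    B ↦ CCB
    C ↦ CB

A->CA, B->CCB, C->CB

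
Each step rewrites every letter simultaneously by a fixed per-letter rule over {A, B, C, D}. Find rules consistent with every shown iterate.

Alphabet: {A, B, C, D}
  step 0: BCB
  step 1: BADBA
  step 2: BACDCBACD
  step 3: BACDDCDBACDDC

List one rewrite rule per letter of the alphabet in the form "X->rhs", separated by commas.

A->CD, B->BA, C->D, D->C

  step 2 ⇒ step 3: BACDCBACD ⇒ BA·CD·D·C·D·BA·CD·D·C
    A ↦ CD
    B ↦ BA
    C ↦ D
    D ↦ C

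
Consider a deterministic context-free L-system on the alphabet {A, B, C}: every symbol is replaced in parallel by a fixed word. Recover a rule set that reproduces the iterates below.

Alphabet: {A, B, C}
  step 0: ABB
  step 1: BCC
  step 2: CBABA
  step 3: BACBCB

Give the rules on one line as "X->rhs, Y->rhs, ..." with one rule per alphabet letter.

A->B, B->C, C->BA

  step 2 ⇒ step 3: CBABA ⇒ BA·C·B·C·B
    A ↦ B
    B ↦ C
    C ↦ BA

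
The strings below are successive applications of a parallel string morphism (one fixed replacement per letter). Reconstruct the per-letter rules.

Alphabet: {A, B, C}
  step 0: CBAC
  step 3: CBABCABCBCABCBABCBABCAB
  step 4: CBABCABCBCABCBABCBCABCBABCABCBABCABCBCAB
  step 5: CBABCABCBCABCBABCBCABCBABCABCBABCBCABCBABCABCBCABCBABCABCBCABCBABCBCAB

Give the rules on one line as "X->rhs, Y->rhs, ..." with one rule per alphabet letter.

A->C, B->AB, C->CB

  step 4 ⇒ step 5: CBABCABCBCABCBABCBCABCBABCABCBABCABCBCAB ⇒ CB·AB·C·AB·CB·C·AB·CB·AB·CB·C·AB·CB·AB·C·AB·CB·AB·CB·C·AB·CB·AB·C·AB·CB·C·AB·CB·AB·C·AB·CB·C·AB·CB·AB·CB·C·AB
    A ↦ C
    B ↦ AB
    C ↦ CB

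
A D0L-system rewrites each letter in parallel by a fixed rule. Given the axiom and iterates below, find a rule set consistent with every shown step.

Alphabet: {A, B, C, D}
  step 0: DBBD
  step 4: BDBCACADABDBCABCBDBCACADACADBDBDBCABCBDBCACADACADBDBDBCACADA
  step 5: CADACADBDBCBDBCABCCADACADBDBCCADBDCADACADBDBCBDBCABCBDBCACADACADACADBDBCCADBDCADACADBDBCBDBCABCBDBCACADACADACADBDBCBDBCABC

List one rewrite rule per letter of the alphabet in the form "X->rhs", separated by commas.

A->BC, B->CAD, C->BD, D->A

  step 4 ⇒ step 5: BDBCACADABDBCABCBDBCACADACADBDBDBCABCBDBCACADACADBDBDBCACADA ⇒ CAD·A·CAD·BD·BC·BD·BC·A·BC·CAD·A·CAD·BD·BC·CAD·BD·CAD·A·CAD·BD·BC·BD·BC·A·BC·BD·BC·A·CAD·A·CAD·A·CAD·BD·BC·CAD·BD·CAD·A·CAD·BD·BC·BD·BC·A·BC·BD·BC·A·CAD·A·CAD·A·CAD·BD·BC·BD·BC·A·BC
    A ↦ BC
    B ↦ CAD
    C ↦ BD
    D ↦ A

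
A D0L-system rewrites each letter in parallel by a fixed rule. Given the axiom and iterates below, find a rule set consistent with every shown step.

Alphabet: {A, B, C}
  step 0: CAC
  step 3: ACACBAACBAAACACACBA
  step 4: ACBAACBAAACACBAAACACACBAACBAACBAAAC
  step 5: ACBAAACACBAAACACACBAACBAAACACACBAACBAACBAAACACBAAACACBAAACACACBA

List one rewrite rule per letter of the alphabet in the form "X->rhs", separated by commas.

  step 4 ⇒ step 5: ACBAACBAAACACBAAACACACBAACBAACBAAAC ⇒ AC·BA·A·AC·AC·BA·A·AC·AC·AC·BA·AC·BA·A·AC·AC·AC·BA·AC·BA·AC·BA·A·AC·AC·BA·A·AC·AC·BA·A·AC·AC·AC·BA
    A ↦ AC
    B ↦ A
    C ↦ BA

A->AC, B->A, C->BA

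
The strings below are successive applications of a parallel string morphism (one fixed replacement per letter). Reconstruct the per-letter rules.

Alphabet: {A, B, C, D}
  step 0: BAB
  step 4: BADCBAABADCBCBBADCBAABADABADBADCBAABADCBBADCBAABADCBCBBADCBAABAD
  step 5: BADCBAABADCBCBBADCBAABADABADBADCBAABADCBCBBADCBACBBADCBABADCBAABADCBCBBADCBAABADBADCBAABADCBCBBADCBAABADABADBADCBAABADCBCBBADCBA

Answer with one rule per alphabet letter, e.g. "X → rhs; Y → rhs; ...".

  step 4 ⇒ step 5: BADCBAABADCBCBBADCBAABADABADBADCBAABADCBBADCBAABADCBCBBADCBAABAD ⇒ BAD·CB·A·A·BAD·CB·CB·BAD·CB·A·A·BAD·A·BAD·BAD·CB·A·A·BAD·CB·CB·BAD·CB·A·CB·BAD·CB·A·BAD·CB·A·A·BAD·CB·CB·BAD·CB·A·A·BAD·BAD·CB·A·A·BAD·CB·CB·BAD·CB·A·A·BAD·A·BAD·BAD·CB·A·A·BAD·CB·CB·BAD·CB·A
    A ↦ CB
    B ↦ BAD
    C ↦ A
    D ↦ A

A->CB, B->BAD, C->A, D->A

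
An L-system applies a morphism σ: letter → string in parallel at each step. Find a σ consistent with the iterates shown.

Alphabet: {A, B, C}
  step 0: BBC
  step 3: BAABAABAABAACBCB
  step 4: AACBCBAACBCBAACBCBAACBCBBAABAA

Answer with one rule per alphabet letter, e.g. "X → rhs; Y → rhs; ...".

  step 3 ⇒ step 4: BAABAABAABAACBCB ⇒ AA·CB·CB·AA·CB·CB·AA·CB·CB·AA·CB·CB·B·AA·B·AA
    A ↦ CB
    B ↦ AA
    C ↦ B

A->CB, B->AA, C->B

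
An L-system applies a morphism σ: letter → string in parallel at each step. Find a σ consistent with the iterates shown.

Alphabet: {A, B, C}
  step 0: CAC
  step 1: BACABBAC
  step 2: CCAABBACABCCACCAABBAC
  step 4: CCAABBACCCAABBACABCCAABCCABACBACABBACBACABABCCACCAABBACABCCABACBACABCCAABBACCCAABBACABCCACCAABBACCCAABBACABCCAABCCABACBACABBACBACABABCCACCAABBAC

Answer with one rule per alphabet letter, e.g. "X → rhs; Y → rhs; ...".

A->AB, B->CCA, C->BAC

  step 1 ⇒ step 2: BACABBAC ⇒ CCA·AB·BAC·AB·CCA·CCA·AB·BAC
    A ↦ AB
    B ↦ CCA
    C ↦ BAC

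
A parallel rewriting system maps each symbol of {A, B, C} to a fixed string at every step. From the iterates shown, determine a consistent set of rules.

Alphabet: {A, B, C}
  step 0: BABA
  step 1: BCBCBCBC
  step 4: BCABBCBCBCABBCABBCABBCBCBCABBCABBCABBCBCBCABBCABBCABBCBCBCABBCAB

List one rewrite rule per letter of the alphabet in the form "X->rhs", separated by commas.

A->BC, B->BC, C->AB

  step 0 ⇒ step 1: BABA ⇒ BC·BC·BC·BC
    A ↦ BC
    B ↦ BC
    C ↦ AB  (constrained at step 1)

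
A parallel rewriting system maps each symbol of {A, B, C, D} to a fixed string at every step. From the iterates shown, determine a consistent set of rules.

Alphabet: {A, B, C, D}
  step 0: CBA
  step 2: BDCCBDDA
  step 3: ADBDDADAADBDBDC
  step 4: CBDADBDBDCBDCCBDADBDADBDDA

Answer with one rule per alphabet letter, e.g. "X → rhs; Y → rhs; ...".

A->C, B->AD, C->DA, D->BD

  step 3 ⇒ step 4: ADBDDADAADBDBDC ⇒ C·BD·AD·BD·BD·C·BD·C·C·BD·AD·BD·AD·BD·DA
    A ↦ C
    B ↦ AD
    C ↦ DA
    D ↦ BD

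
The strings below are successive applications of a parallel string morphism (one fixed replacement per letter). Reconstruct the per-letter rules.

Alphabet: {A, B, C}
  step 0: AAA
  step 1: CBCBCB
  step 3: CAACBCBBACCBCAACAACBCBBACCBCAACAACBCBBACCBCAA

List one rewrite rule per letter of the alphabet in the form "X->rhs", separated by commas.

A->CB, B->BAC, C->CAA

  step 0 ⇒ step 1: AAA ⇒ CB·CB·CB
    A ↦ CB
    B ↦ BAC  (constrained at step 1)
    C ↦ CAA  (constrained at step 1)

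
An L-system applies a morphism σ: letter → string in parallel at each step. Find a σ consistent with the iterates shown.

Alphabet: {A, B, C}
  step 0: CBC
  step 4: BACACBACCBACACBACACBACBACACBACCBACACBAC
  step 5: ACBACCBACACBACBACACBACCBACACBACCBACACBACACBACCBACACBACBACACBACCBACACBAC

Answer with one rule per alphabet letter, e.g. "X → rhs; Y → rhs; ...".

A->C, B->A, C->BAC

  step 4 ⇒ step 5: BACACBACCBACACBACACBACBACACBACCBACACBAC ⇒ A·C·BAC·C·BAC·A·C·BAC·BAC·A·C·BAC·C·BAC·A·C·BAC·C·BAC·A·C·BAC·A·C·BAC·C·BAC·A·C·BAC·BAC·A·C·BAC·C·BAC·A·C·BAC
    A ↦ C
    B ↦ A
    C ↦ BAC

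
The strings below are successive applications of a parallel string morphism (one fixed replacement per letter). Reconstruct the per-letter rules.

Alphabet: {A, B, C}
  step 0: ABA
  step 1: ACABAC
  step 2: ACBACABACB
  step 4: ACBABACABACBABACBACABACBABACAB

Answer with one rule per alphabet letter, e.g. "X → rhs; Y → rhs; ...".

  step 1 ⇒ step 2: ACABAC ⇒ AC·B·AC·AB·AC·B
    A ↦ AC
    B ↦ AB
    C ↦ B

A->AC, B->AB, C->B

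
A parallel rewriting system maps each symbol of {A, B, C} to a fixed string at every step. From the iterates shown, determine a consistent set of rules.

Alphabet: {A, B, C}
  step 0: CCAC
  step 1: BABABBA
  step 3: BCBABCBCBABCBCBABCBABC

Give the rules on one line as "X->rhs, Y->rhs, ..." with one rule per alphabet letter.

  step 0 ⇒ step 1: CCAC ⇒ BA·BA·B·BA
    A ↦ B
    C ↦ BA
    B ↦ BC  (constrained at step 1)

A->B, B->BC, C->BA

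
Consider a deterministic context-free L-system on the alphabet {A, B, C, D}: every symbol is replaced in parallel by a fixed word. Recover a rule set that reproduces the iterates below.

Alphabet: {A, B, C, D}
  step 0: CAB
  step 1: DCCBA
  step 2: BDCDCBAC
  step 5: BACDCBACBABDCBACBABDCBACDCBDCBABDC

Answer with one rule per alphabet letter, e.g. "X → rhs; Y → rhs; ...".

A->C, B->BA, C->DC, D->B

  step 1 ⇒ step 2: DCCBA ⇒ B·DC·DC·BA·C
    A ↦ C
    B ↦ BA
    C ↦ DC
    D ↦ B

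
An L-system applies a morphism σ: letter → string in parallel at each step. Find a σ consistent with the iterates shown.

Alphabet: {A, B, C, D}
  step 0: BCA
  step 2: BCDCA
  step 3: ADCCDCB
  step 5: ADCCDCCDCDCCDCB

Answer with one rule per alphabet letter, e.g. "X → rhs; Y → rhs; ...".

  step 2 ⇒ step 3: BCDCA ⇒ A·DC·C·DC·B
    A ↦ B
    B ↦ A
    C ↦ DC
    D ↦ C

A->B, B->A, C->DC, D->C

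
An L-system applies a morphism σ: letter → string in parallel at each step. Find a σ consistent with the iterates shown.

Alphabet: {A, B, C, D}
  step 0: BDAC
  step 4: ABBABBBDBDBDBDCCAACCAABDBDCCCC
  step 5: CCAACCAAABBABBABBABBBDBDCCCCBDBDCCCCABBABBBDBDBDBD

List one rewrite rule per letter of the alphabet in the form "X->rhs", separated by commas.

A->CC, B->A, C->BD, D->BB

  step 4 ⇒ step 5: ABBABBBDBDBDBDCCAACCAABDBDCCCC ⇒ CC·A·A·CC·A·A·A·BB·A·BB·A·BB·A·BB·BD·BD·CC·CC·BD·BD·CC·CC·A·BB·A·BB·BD·BD·BD·BD
    A ↦ CC
    B ↦ A
    C ↦ BD
    D ↦ BB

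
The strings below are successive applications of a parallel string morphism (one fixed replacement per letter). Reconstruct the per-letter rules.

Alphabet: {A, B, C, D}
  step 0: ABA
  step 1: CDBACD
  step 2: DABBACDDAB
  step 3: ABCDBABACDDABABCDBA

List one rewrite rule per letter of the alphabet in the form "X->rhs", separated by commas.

  step 2 ⇒ step 3: DABBACDDAB ⇒ AB·CD·BA·BA·CD·D·AB·AB·CD·BA
    A ↦ CD
    B ↦ BA
    C ↦ D
    D ↦ AB

A->CD, B->BA, C->D, D->AB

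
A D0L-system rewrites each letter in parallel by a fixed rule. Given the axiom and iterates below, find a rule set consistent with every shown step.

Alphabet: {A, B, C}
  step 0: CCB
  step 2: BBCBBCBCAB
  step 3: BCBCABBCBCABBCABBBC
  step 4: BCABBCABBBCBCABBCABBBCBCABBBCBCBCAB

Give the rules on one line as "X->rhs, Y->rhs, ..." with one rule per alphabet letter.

A->B, B->BC, C->AB

  step 3 ⇒ step 4: BCBCABBCBCABBCABBBC ⇒ BC·AB·BC·AB·B·BC·BC·AB·BC·AB·B·BC·BC·AB·B·BC·BC·BC·AB
    A ↦ B
    B ↦ BC
    C ↦ AB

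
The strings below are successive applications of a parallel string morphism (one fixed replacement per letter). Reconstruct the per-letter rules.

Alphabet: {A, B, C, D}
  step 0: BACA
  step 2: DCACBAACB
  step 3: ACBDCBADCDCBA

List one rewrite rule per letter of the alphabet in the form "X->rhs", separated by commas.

A->DC, B->A, C->B, D->AC

  step 2 ⇒ step 3: DCACBAACB ⇒ AC·B·DC·B·A·DC·DC·B·A
    A ↦ DC
    B ↦ A
    C ↦ B
    D ↦ AC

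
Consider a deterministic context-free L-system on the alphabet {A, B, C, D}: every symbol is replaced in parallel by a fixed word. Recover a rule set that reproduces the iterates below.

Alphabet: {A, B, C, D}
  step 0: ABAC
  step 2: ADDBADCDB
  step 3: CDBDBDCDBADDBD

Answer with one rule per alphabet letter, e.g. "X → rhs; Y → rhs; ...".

A->C, B->D, C->AD, D->DB

  step 2 ⇒ step 3: ADDBADCDB ⇒ C·DB·DB·D·C·DB·AD·DB·D
    A ↦ C
    B ↦ D
    C ↦ AD
    D ↦ DB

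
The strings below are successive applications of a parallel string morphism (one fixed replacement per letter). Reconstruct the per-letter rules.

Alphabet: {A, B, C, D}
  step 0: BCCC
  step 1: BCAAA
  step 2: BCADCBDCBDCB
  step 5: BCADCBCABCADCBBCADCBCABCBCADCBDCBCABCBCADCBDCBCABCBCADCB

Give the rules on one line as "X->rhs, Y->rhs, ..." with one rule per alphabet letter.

A->DCB, B->BC, C->A, D->C

  step 1 ⇒ step 2: BCAAA ⇒ BC·A·DCB·DCB·DCB
    A ↦ DCB
    B ↦ BC
    C ↦ A
    D ↦ C  (constrained at step 2)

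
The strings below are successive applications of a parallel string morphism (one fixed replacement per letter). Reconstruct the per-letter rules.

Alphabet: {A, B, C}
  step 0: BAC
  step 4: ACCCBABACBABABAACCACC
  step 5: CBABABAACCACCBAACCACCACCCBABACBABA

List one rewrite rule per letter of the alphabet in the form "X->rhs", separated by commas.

  step 4 ⇒ step 5: ACCCBABACBABABAACCACC ⇒ C·BA·BA·BA·AC·C·AC·C·BA·AC·C·AC·C·AC·C·C·BA·BA·C·BA·BA
    A ↦ C
    B ↦ AC
    C ↦ BA

A->C, B->AC, C->BA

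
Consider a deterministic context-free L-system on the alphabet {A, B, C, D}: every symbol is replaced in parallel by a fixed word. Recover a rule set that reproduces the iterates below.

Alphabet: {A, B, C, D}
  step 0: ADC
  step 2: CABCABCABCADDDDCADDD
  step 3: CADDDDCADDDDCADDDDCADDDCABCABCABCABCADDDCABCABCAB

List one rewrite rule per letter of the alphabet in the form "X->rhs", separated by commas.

A->DDD, B->D, C->CA, D->CAB

  step 2 ⇒ step 3: CABCABCABCADDDDCADDD ⇒ CA·DDD·D·CA·DDD·D·CA·DDD·D·CA·DDD·CAB·CAB·CAB·CAB·CA·DDD·CAB·CAB·CAB
    A ↦ DDD
    B ↦ D
    C ↦ CA
    D ↦ CAB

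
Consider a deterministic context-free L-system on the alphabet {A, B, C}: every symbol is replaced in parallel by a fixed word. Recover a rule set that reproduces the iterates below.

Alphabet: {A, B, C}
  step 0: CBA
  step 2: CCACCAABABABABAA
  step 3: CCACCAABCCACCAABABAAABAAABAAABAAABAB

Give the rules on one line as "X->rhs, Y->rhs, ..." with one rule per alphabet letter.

  step 2 ⇒ step 3: CCACCAABABABABAA ⇒ CCA·CCA·AB·CCA·CCA·AB·AB·AA·AB·AA·AB·AA·AB·AA·AB·AB
    A ↦ AB
    B ↦ AA
    C ↦ CCA

A->AB, B->AA, C->CCA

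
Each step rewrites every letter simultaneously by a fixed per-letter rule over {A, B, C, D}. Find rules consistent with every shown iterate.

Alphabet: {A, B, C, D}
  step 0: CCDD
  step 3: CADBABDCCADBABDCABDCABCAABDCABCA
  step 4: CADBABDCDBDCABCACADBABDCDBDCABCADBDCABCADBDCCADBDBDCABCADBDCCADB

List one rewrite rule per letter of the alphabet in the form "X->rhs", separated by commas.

A->DB, B->DC, C->CA, D->AB

  step 3 ⇒ step 4: CADBABDCCADBABDCABDCABCAABDCABCA ⇒ CA·DB·AB·DC·DB·DC·AB·CA·CA·DB·AB·DC·DB·DC·AB·CA·DB·DC·AB·CA·DB·DC·CA·DB·DB·DC·AB·CA·DB·DC·CA·DB
    A ↦ DB
    B ↦ DC
    C ↦ CA
    D ↦ AB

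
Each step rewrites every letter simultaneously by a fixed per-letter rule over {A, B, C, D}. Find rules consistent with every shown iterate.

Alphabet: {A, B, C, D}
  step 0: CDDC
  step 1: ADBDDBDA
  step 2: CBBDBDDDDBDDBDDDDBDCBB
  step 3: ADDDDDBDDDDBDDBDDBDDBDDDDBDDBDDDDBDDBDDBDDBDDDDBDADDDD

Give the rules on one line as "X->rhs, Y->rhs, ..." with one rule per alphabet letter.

  step 2 ⇒ step 3: CBBDBDDDDBDDBDDDDBDCBB ⇒ A·DD·DD·DBD·DD·DBD·DBD·DBD·DBD·DD·DBD·DBD·DD·DBD·DBD·DBD·DBD·DD·DBD·A·DD·DD
    B ↦ DD
    C ↦ A
    D ↦ DBD
  step 1 ⇒ step 2: ADBDDBDA ⇒ CBB·DBD·DD·DBD·DBD·DD·DBD·CBB
    A ↦ CBB

A->CBB, B->DD, C->A, D->DBD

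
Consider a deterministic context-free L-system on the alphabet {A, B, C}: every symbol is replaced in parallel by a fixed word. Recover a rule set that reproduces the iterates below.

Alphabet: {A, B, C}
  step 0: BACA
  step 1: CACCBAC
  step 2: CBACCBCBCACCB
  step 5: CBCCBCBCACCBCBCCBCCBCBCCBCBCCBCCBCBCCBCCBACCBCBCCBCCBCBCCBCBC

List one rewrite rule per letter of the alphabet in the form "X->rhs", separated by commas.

  step 1 ⇒ step 2: CACCBAC ⇒ CB·AC·CB·CB·C·AC·CB
    A ↦ AC
    B ↦ C
    C ↦ CB

A->AC, B->C, C->CB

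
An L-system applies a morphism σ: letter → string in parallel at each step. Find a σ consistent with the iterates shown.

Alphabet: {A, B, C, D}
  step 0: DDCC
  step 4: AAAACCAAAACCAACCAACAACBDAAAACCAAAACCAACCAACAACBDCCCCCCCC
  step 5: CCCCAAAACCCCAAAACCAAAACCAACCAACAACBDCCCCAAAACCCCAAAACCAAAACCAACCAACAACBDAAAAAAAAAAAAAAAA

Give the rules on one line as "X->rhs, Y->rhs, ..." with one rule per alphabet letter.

  step 4 ⇒ step 5: AAAACCAAAACCAACCAACAACBDAAAACCAAAACCAACCAACAACBDCCCCCCCC ⇒ C·C·C·C·AA·AA·C·C·C·C·AA·AA·C·C·AA·AA·C·C·AA·C·C·AA·CAA·CBD·C·C·C·C·AA·AA·C·C·C·C·AA·AA·C·C·AA·AA·C·C·AA·C·C·AA·CAA·CBD·AA·AA·AA·AA·AA·AA·AA·AA
    A ↦ C
    B ↦ CAA
    C ↦ AA
    D ↦ CBD

A->C, B->CAA, C->AA, D->CBD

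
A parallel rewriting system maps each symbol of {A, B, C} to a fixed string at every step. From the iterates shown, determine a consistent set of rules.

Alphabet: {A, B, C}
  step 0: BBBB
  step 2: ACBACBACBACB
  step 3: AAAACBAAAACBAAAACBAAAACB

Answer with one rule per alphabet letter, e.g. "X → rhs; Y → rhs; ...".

  step 2 ⇒ step 3: ACBACBACBACB ⇒ AAA·A·CB·AAA·A·CB·AAA·A·CB·AAA·A·CB
    A ↦ AAA
    B ↦ CB
    C ↦ A

A->AAA, B->CB, C->A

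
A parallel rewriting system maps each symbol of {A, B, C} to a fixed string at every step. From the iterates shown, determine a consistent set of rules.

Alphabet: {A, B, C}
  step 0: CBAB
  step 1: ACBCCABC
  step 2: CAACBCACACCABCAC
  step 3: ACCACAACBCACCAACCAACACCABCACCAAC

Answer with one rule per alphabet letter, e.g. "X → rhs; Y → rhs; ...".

A->CA, B->BC, C->AC

  step 2 ⇒ step 3: CAACBCACACCABCAC ⇒ AC·CA·CA·AC·BC·AC·CA·AC·CA·AC·AC·CA·BC·AC·CA·AC
    A ↦ CA
    B ↦ BC
    C ↦ AC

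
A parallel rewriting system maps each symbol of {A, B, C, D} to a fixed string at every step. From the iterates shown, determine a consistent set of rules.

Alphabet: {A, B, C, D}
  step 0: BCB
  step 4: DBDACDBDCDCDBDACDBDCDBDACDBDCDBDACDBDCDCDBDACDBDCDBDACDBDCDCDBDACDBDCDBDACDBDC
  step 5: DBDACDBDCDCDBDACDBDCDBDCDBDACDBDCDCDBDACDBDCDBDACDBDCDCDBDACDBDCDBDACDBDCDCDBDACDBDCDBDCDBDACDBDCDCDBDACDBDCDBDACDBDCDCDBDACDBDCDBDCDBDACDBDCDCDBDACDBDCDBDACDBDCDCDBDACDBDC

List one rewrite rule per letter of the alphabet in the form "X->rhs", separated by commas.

A->DC, B->DAC, C->DC, D->DB

  step 4 ⇒ step 5: DBDACDBDCDCDBDACDBDCDBDACDBDCDBDACDBDCDCDBDACDBDCDBDACDBDCDCDBDACDBDCDBDACDBDC ⇒ DB·DAC·DB·DC·DC·DB·DAC·DB·DC·DB·DC·DB·DAC·DB·DC·DC·DB·DAC·DB·DC·DB·DAC·DB·DC·DC·DB·DAC·DB·DC·DB·DAC·DB·DC·DC·DB·DAC·DB·DC·DB·DC·DB·DAC·DB·DC·DC·DB·DAC·DB·DC·DB·DAC·DB·DC·DC·DB·DAC·DB·DC·DB·DC·DB·DAC·DB·DC·DC·DB·DAC·DB·DC·DB·DAC·DB·DC·DC·DB·DAC·DB·DC
    A ↦ DC
    B ↦ DAC
    C ↦ DC
    D ↦ DB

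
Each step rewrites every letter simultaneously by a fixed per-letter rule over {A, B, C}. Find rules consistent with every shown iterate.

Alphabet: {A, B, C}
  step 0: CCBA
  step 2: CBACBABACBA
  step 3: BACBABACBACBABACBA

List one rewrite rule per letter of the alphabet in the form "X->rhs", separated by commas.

A->BA, B->C, C->BA

  step 2 ⇒ step 3: CBACBABACBA ⇒ BA·C·BA·BA·C·BA·C·BA·BA·C·BA
    A ↦ BA
    B ↦ C
    C ↦ BA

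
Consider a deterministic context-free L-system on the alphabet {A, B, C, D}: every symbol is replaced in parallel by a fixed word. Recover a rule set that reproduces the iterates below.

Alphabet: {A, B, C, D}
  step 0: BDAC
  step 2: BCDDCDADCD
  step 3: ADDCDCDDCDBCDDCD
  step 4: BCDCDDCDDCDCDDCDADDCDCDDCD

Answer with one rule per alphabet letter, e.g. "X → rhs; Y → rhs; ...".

A->B, B->AD, C->D, D->CD

  step 3 ⇒ step 4: ADDCDCDDCDBCDDCD ⇒ B·CD·CD·D·CD·D·CD·CD·D·CD·AD·D·CD·CD·D·CD
    A ↦ B
    B ↦ AD
    C ↦ D
    D ↦ CD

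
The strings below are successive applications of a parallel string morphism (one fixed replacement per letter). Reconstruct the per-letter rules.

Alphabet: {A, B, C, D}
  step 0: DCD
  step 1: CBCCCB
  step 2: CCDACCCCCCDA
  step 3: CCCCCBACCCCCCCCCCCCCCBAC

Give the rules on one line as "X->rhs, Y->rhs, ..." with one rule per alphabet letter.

  step 2 ⇒ step 3: CCDACCCCCCDA ⇒ CC·CC·CB·AC·CC·CC·CC·CC·CC·CC·CB·AC
    A ↦ AC
    C ↦ CC
    D ↦ CB
  step 1 ⇒ step 2: CBCCCB ⇒ CC·DA·CC·CC·CC·DA
    B ↦ DA

A->AC, B->DA, C->CC, D->CB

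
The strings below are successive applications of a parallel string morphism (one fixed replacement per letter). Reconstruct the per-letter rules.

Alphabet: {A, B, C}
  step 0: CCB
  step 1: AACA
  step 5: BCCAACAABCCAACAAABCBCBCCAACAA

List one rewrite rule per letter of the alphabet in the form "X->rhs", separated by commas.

A->BC, B->CA, C->A

  step 0 ⇒ step 1: CCB ⇒ A·A·CA
    B ↦ CA
    C ↦ A
    A ↦ BC  (constrained at step 1)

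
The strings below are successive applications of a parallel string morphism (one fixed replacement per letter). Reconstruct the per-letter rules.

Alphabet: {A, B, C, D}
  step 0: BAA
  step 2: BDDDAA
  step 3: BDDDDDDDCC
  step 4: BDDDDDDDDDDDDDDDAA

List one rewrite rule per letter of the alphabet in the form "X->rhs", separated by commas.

A->C, B->BD, C->A, D->DD

  step 3 ⇒ step 4: BDDDDDDDCC ⇒ BD·DD·DD·DD·DD·DD·DD·DD·A·A
    B ↦ BD
    C ↦ A
    D ↦ DD
  step 2 ⇒ step 3: BDDDAA ⇒ BD·DD·DD·DD·C·C
    A ↦ C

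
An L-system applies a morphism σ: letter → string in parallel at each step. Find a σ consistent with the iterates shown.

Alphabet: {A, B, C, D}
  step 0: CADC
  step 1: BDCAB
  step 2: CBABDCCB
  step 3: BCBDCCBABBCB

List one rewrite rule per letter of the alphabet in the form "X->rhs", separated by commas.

A->DC, B->CB, C->B, D->A

  step 2 ⇒ step 3: CBABDCCB ⇒ B·CB·DC·CB·A·B·B·CB
    A ↦ DC
    B ↦ CB
    C ↦ B
    D ↦ A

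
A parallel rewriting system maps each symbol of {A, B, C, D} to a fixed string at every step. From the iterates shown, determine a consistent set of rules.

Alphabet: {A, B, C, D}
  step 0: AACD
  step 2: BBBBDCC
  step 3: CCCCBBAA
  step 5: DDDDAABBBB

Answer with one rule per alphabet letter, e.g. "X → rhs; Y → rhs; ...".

A->D, B->C, C->A, D->BB

  step 2 ⇒ step 3: BBBBDCC ⇒ C·C·C·C·BB·A·A
    B ↦ C
    C ↦ A
    D ↦ BB
    A ↦ D  (constrained at step 0)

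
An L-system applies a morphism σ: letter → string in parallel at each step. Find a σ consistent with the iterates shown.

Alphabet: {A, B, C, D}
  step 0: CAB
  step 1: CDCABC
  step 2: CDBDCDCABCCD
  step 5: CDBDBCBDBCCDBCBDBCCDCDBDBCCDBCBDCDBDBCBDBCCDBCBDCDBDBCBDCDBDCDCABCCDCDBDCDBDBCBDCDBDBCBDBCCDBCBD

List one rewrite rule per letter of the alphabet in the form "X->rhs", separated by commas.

  step 1 ⇒ step 2: CDCABC ⇒ CD·BD·CD·CA·BC·CD
    A ↦ CA
    B ↦ BC
    C ↦ CD
    D ↦ BD

A->CA, B->BC, C->CD, D->BD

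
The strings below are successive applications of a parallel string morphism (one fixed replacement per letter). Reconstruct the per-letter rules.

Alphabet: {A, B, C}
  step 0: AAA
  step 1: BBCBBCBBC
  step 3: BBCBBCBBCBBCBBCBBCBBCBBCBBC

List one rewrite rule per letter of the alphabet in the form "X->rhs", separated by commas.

  step 0 ⇒ step 1: AAA ⇒ BBC·BBC·BBC
    A ↦ BBC
    B ↦ A  (constrained at step 1)
    C ↦ A  (constrained at step 1)

A->BBC, B->A, C->A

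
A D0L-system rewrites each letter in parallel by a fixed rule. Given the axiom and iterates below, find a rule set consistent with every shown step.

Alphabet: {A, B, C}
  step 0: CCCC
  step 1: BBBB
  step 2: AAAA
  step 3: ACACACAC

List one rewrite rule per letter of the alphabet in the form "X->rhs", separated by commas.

  step 2 ⇒ step 3: AAAA ⇒ AC·AC·AC·AC
    A ↦ AC
  step 1 ⇒ step 2: BBBB ⇒ A·A·A·A
    B ↦ A
  step 0 ⇒ step 1: CCCC ⇒ B·B·B·B
    C ↦ B

A->AC, B->A, C->B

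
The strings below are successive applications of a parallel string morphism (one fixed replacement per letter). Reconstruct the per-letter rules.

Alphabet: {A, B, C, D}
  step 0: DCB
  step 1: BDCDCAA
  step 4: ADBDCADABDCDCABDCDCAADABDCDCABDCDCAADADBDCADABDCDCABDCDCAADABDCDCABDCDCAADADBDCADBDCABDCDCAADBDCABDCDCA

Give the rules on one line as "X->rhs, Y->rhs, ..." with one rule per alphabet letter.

  step 0 ⇒ step 1: DCB ⇒ BDC·DCA·A
    B ↦ A
    C ↦ DCA
    D ↦ BDC
    A ↦ AD  (constrained at step 1)

A->AD, B->A, C->DCA, D->BDC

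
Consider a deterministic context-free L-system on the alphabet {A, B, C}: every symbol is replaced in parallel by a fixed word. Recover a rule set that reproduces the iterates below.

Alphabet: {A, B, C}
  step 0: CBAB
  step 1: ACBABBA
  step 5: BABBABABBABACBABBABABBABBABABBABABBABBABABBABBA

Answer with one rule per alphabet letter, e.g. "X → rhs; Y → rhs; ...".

  step 0 ⇒ step 1: CBAB ⇒ AC·BA·B·BA
    A ↦ B
    B ↦ BA
    C ↦ AC

A->B, B->BA, C->AC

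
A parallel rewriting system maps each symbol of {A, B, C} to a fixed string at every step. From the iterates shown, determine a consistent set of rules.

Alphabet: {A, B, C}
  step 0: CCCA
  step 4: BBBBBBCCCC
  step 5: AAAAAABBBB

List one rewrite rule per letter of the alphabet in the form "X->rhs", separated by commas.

  step 4 ⇒ step 5: BBBBBBCCCC ⇒ A·A·A·A·A·A·B·B·B·B
    B ↦ A
    C ↦ B
    A ↦ CC  (constrained at step 0)

A->CC, B->A, C->B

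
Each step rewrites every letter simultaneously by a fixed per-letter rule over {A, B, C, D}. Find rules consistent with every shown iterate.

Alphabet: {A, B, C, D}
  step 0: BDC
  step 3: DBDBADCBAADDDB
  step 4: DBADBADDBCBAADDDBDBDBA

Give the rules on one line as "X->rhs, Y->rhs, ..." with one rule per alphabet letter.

  step 3 ⇒ step 4: DBDBADCBAADDDB ⇒ DB·A·DB·A·D·DB·CBA·A·D·D·DB·DB·DB·A
    A ↦ D
    B ↦ A
    C ↦ CBA
    D ↦ DB

A->D, B->A, C->CBA, D->DB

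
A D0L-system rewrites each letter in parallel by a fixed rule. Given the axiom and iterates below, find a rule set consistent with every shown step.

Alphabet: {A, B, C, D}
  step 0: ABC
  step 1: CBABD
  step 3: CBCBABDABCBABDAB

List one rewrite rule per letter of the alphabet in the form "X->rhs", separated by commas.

  step 0 ⇒ step 1: ABC ⇒ CB·AB·D
    A ↦ CB
    B ↦ AB
    C ↦ D
    D ↦ CB  (constrained at step 1)

A->CB, B->AB, C->D, D->CB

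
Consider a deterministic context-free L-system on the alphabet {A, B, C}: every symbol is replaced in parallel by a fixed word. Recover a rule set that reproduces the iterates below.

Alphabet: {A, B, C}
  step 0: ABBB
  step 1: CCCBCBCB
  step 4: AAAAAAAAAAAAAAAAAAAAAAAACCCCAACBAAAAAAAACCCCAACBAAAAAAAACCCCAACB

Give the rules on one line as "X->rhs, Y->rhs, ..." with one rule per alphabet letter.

A->CC, B->CB, C->AA

  step 0 ⇒ step 1: ABBB ⇒ CC·CB·CB·CB
    A ↦ CC
    B ↦ CB
    C ↦ AA  (constrained at step 1)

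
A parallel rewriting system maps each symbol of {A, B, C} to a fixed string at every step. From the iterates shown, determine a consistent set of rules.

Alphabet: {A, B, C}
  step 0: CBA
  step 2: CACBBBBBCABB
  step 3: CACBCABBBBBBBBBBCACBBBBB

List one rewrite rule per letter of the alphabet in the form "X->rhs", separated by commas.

  step 2 ⇒ step 3: CACBBBBBCABB ⇒ CA·CB·CA·BB·BB·BB·BB·BB·CA·CB·BB·BB
    A ↦ CB
    B ↦ BB
    C ↦ CA

A->CB, B->BB, C->CA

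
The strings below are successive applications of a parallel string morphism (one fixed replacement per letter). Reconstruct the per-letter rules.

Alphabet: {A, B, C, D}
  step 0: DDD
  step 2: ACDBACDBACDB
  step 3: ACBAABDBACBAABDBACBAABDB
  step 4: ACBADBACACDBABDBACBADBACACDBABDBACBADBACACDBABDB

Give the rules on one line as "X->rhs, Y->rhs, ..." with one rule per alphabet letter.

  step 3 ⇒ step 4: ACBAABDBACBAABDBACBAABDB ⇒ AC·BA·DB·AC·AC·DB·AB·DB·AC·BA·DB·AC·AC·DB·AB·DB·AC·BA·DB·AC·AC·DB·AB·DB
    A ↦ AC
    B ↦ DB
    C ↦ BA
    D ↦ AB

A->AC, B->DB, C->BA, D->AB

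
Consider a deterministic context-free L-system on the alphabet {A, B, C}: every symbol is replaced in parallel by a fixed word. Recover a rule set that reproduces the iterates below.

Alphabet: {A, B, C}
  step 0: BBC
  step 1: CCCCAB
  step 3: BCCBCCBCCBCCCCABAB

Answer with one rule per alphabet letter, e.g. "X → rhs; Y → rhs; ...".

A->B, B->CC, C->AB

  step 0 ⇒ step 1: BBC ⇒ CC·CC·AB
    B ↦ CC
    C ↦ AB
    A ↦ B  (constrained at step 1)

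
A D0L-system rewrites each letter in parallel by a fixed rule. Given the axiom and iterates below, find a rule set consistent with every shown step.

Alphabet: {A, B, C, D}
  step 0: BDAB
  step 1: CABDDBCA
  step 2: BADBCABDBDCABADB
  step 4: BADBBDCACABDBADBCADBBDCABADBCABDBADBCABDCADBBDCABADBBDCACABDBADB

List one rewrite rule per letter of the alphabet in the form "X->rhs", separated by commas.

  step 1 ⇒ step 2: CABDDBCA ⇒ BA·DB·CA·BD·BD·CA·BA·DB
    A ↦ DB
    B ↦ CA
    C ↦ BA
    D ↦ BD

A->DB, B->CA, C->BA, D->BD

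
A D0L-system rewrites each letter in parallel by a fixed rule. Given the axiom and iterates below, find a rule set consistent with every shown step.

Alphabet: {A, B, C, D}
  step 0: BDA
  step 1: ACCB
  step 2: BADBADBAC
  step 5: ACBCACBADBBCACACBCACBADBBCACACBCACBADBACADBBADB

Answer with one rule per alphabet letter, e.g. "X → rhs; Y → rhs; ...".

A->B, B->AC, C->ADB, D->C

  step 1 ⇒ step 2: ACCB ⇒ B·ADB·ADB·AC
    A ↦ B
    B ↦ AC
    C ↦ ADB
  step 0 ⇒ step 1: BDA ⇒ AC·C·B
    D ↦ C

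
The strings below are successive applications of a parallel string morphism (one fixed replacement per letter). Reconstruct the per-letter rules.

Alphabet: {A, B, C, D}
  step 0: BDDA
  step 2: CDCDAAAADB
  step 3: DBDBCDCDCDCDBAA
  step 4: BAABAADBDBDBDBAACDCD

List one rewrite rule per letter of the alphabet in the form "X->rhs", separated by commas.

A->CD, B->AA, C->D, D->B

  step 3 ⇒ step 4: DBDBCDCDCDCDBAA ⇒ B·AA·B·AA·D·B·D·B·D·B·D·B·AA·CD·CD
    A ↦ CD
    B ↦ AA
    C ↦ D
    D ↦ B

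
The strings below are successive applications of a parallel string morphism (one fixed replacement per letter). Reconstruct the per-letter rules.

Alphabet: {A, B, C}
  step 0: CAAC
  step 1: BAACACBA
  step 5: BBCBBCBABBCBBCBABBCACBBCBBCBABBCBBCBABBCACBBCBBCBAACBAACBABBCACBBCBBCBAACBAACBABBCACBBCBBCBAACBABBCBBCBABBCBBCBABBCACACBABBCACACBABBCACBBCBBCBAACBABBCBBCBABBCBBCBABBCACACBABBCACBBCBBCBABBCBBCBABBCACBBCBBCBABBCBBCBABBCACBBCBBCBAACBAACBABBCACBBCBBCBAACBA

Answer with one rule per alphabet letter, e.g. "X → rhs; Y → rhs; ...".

A->AC, B->BBC, C->BA

  step 0 ⇒ step 1: CAAC ⇒ BA·AC·AC·BA
    A ↦ AC
    C ↦ BA
    B ↦ BBC  (constrained at step 1)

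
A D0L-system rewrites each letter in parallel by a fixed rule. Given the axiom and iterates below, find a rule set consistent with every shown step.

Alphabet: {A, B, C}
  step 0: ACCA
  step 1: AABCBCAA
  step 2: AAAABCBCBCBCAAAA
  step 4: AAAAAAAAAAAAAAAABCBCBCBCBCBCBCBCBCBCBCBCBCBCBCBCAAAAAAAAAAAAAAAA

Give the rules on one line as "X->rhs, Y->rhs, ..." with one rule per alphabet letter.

  step 1 ⇒ step 2: AABCBCAA ⇒ AA·AA·BC·BC·BC·BC·AA·AA
    A ↦ AA
    B ↦ BC
    C ↦ BC

A->AA, B->BC, C->BC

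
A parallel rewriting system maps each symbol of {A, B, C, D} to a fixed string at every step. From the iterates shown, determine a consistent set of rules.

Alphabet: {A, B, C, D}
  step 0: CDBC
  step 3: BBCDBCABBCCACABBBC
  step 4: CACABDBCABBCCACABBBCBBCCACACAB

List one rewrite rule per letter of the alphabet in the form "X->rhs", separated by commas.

A->BC, B->CA, C->B, D->DB

  step 3 ⇒ step 4: BBCDBCABBCCACABBBC ⇒ CA·CA·B·DB·CA·B·BC·CA·CA·B·B·BC·B·BC·CA·CA·CA·B
    A ↦ BC
    B ↦ CA
    C ↦ B
    D ↦ DB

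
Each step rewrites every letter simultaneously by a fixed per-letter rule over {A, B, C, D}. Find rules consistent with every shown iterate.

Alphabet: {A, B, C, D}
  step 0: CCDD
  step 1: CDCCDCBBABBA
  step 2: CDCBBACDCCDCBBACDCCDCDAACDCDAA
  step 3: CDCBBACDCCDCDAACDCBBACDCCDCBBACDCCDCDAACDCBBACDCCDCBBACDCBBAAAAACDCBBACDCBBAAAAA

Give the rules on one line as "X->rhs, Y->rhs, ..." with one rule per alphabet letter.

A->AA, B->CD, C->CDC, D->BBA

  step 2 ⇒ step 3: CDCBBACDCCDCBBACDCCDCDAACDCDAA ⇒ CDC·BBA·CDC·CD·CD·AA·CDC·BBA·CDC·CDC·BBA·CDC·CD·CD·AA·CDC·BBA·CDC·CDC·BBA·CDC·BBA·AA·AA·CDC·BBA·CDC·BBA·AA·AA
    A ↦ AA
    B ↦ CD
    C ↦ CDC
    D ↦ BBA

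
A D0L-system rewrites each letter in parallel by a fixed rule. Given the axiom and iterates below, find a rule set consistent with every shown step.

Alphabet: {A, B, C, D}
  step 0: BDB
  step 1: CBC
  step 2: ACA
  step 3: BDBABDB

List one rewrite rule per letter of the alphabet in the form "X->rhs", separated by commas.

A->BDB, B->C, C->A, D->B

  step 2 ⇒ step 3: ACA ⇒ BDB·A·BDB
    A ↦ BDB
    C ↦ A
  step 0 ⇒ step 1: BDB ⇒ C·B·C
    B ↦ C
  step 0 ⇒ step 1: BDB ⇒ C·B·C
    D ↦ B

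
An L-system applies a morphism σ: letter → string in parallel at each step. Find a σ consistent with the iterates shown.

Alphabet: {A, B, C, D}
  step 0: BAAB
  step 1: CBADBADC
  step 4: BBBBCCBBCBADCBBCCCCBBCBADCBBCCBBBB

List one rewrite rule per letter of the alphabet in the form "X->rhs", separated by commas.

  step 0 ⇒ step 1: BAAB ⇒ C·BAD·BAD·C
    A ↦ BAD
    B ↦ C
    C ↦ BB  (constrained at step 1)
    D ↦ C  (constrained at step 1)

A->BAD, B->C, C->BB, D->C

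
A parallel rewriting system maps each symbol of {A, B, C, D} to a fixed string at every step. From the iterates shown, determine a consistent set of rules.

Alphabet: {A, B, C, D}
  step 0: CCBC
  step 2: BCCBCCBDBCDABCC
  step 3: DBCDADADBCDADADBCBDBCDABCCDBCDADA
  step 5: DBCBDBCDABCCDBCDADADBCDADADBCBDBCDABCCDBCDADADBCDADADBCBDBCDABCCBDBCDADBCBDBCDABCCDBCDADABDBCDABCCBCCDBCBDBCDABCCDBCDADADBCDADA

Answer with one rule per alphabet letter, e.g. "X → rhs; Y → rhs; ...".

A->CC, B->DBC, C->DA, D->B

  step 2 ⇒ step 3: BCCBCCBDBCDABCC ⇒ DBC·DA·DA·DBC·DA·DA·DBC·B·DBC·DA·B·CC·DBC·DA·DA
    A ↦ CC
    B ↦ DBC
    C ↦ DA
    D ↦ B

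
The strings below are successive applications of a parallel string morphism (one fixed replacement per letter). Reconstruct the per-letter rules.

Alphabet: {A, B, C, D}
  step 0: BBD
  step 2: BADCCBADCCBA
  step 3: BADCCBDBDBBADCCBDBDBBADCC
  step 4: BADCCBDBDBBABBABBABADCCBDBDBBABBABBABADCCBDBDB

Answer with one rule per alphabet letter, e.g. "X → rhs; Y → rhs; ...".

  step 3 ⇒ step 4: BADCCBDBDBBADCCBDBDBBADCC ⇒ BA·DCC·B·DB·DB·BA·B·BA·B·BA·BA·DCC·B·DB·DB·BA·B·BA·B·BA·BA·DCC·B·DB·DB
    A ↦ DCC
    B ↦ BA
    C ↦ DB
    D ↦ B

A->DCC, B->BA, C->DB, D->B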